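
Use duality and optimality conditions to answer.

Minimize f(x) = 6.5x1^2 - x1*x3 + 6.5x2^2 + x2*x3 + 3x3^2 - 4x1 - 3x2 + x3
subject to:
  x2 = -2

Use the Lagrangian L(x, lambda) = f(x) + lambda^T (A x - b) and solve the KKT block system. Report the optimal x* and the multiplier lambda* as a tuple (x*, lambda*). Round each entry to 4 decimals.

Form the Lagrangian:
  L(x, lambda) = (1/2) x^T Q x + c^T x + lambda^T (A x - b)
Stationarity (grad_x L = 0): Q x + c + A^T lambda = 0.
Primal feasibility: A x = b.

This gives the KKT block system:
  [ Q   A^T ] [ x     ]   [-c ]
  [ A    0  ] [ lambda ] = [ b ]

Solving the linear system:
  x*      = (0.3247, -2, 0.2208)
  lambda* = (28.7792)
  f(x*)   = 31.2403

x* = (0.3247, -2, 0.2208), lambda* = (28.7792)


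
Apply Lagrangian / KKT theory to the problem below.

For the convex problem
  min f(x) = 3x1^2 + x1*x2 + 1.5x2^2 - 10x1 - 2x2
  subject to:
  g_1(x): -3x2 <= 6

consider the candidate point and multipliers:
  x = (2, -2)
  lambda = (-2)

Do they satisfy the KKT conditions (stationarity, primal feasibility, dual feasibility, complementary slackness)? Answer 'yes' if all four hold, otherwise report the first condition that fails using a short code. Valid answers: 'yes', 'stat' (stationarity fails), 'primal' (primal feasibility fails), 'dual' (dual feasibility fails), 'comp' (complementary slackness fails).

Gradient of f: grad f(x) = Q x + c = (0, -6)
Constraint values g_i(x) = a_i^T x - b_i:
  g_1((2, -2)) = 0
Stationarity residual: grad f(x) + sum_i lambda_i a_i = (0, 0)
  -> stationarity OK
Primal feasibility (all g_i <= 0): OK
Dual feasibility (all lambda_i >= 0): FAILS
Complementary slackness (lambda_i * g_i(x) = 0 for all i): OK

Verdict: the first failing condition is dual_feasibility -> dual.

dual


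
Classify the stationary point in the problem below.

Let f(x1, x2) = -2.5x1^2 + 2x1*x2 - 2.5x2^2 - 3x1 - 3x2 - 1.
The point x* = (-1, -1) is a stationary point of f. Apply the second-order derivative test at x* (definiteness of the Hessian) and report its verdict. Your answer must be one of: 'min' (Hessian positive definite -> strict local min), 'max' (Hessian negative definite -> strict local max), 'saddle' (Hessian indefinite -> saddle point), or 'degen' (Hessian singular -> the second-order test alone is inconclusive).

Compute the Hessian H = grad^2 f:
  H = [[-5, 2], [2, -5]]
Verify stationarity: grad f(x*) = H x* + g = (0, 0).
Eigenvalues of H: -7, -3.
Both eigenvalues < 0, so H is negative definite -> x* is a strict local max.

max


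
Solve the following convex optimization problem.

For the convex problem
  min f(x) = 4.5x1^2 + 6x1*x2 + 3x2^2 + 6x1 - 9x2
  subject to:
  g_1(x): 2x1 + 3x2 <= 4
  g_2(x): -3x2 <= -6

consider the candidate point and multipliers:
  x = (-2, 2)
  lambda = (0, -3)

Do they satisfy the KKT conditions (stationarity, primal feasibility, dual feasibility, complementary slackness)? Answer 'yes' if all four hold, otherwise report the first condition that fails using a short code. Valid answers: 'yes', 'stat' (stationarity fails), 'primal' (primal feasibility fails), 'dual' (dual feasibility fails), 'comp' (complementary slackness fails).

Gradient of f: grad f(x) = Q x + c = (0, -9)
Constraint values g_i(x) = a_i^T x - b_i:
  g_1((-2, 2)) = -2
  g_2((-2, 2)) = 0
Stationarity residual: grad f(x) + sum_i lambda_i a_i = (0, 0)
  -> stationarity OK
Primal feasibility (all g_i <= 0): OK
Dual feasibility (all lambda_i >= 0): FAILS
Complementary slackness (lambda_i * g_i(x) = 0 for all i): OK

Verdict: the first failing condition is dual_feasibility -> dual.

dual


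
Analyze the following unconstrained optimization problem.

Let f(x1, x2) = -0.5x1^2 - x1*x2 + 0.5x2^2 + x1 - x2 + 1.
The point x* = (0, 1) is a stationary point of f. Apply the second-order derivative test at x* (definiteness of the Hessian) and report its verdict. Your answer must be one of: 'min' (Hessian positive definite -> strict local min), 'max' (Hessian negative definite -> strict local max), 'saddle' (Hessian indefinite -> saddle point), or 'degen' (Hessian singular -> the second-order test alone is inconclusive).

Compute the Hessian H = grad^2 f:
  H = [[-1, -1], [-1, 1]]
Verify stationarity: grad f(x*) = H x* + g = (0, 0).
Eigenvalues of H: -1.4142, 1.4142.
Eigenvalues have mixed signs, so H is indefinite -> x* is a saddle point.

saddle


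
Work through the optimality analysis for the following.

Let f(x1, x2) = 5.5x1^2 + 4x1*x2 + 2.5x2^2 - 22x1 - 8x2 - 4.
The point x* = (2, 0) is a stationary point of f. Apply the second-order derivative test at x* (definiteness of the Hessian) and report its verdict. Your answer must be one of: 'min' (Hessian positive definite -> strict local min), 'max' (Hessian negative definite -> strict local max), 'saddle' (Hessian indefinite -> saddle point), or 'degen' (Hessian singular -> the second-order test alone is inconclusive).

Compute the Hessian H = grad^2 f:
  H = [[11, 4], [4, 5]]
Verify stationarity: grad f(x*) = H x* + g = (0, 0).
Eigenvalues of H: 3, 13.
Both eigenvalues > 0, so H is positive definite -> x* is a strict local min.

min


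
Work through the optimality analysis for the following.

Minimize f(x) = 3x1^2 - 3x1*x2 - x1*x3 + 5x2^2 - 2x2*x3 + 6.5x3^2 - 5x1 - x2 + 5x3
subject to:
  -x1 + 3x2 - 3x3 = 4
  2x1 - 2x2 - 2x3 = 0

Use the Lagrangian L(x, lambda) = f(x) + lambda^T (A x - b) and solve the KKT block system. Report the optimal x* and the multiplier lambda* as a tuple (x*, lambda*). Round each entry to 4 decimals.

Form the Lagrangian:
  L(x, lambda) = (1/2) x^T Q x + c^T x + lambda^T (A x - b)
Stationarity (grad_x L = 0): Q x + c + A^T lambda = 0.
Primal feasibility: A x = b.

This gives the KKT block system:
  [ Q   A^T ] [ x     ]   [-c ]
  [ A    0  ] [ lambda ] = [ b ]

Solving the linear system:
  x*      = (0.5263, 1.0175, -0.4912)
  lambda* = (-2.0877, 1.1579)
  f(x*)   = 1.1228

x* = (0.5263, 1.0175, -0.4912), lambda* = (-2.0877, 1.1579)


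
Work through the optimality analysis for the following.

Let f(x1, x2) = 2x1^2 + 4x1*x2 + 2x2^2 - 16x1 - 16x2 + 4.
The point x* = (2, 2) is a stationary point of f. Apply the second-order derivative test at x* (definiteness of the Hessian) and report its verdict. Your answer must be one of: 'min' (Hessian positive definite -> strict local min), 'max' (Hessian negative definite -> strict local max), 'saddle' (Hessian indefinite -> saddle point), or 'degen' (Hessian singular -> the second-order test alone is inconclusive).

Compute the Hessian H = grad^2 f:
  H = [[4, 4], [4, 4]]
Verify stationarity: grad f(x*) = H x* + g = (0, 0).
Eigenvalues of H: 0, 8.
H has a zero eigenvalue (singular; positive semidefinite but not definite), so H is neither positive definite, negative definite, nor indefinite. The second-order test alone is inconclusive -> degen.
(Indeed, f is constant along the null direction of H through x*, so x* is not a strict local extremum.)

degen


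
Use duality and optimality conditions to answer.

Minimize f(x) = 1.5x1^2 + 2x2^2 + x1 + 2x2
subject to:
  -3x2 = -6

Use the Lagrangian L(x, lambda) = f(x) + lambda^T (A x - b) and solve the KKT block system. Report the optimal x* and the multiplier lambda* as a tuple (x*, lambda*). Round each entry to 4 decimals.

Form the Lagrangian:
  L(x, lambda) = (1/2) x^T Q x + c^T x + lambda^T (A x - b)
Stationarity (grad_x L = 0): Q x + c + A^T lambda = 0.
Primal feasibility: A x = b.

This gives the KKT block system:
  [ Q   A^T ] [ x     ]   [-c ]
  [ A    0  ] [ lambda ] = [ b ]

Solving the linear system:
  x*      = (-0.3333, 2)
  lambda* = (3.3333)
  f(x*)   = 11.8333

x* = (-0.3333, 2), lambda* = (3.3333)


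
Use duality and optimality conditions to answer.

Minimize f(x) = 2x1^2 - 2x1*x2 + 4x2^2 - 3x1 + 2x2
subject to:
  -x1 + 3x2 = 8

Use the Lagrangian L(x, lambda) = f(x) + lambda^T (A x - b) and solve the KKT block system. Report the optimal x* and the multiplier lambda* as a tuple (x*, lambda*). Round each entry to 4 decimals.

Form the Lagrangian:
  L(x, lambda) = (1/2) x^T Q x + c^T x + lambda^T (A x - b)
Stationarity (grad_x L = 0): Q x + c + A^T lambda = 0.
Primal feasibility: A x = b.

This gives the KKT block system:
  [ Q   A^T ] [ x     ]   [-c ]
  [ A    0  ] [ lambda ] = [ b ]

Solving the linear system:
  x*      = (0.1562, 2.7188)
  lambda* = (-7.8125)
  f(x*)   = 33.7344

x* = (0.1562, 2.7188), lambda* = (-7.8125)


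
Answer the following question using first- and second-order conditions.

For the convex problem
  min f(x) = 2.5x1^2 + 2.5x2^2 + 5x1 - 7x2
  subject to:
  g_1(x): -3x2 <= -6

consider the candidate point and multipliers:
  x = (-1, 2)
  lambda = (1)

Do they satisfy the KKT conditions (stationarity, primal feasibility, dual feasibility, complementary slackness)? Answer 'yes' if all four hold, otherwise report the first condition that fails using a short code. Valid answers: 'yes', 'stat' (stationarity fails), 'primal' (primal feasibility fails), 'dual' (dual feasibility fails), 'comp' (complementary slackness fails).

Gradient of f: grad f(x) = Q x + c = (0, 3)
Constraint values g_i(x) = a_i^T x - b_i:
  g_1((-1, 2)) = 0
Stationarity residual: grad f(x) + sum_i lambda_i a_i = (0, 0)
  -> stationarity OK
Primal feasibility (all g_i <= 0): OK
Dual feasibility (all lambda_i >= 0): OK
Complementary slackness (lambda_i * g_i(x) = 0 for all i): OK

Verdict: yes, KKT holds.

yes


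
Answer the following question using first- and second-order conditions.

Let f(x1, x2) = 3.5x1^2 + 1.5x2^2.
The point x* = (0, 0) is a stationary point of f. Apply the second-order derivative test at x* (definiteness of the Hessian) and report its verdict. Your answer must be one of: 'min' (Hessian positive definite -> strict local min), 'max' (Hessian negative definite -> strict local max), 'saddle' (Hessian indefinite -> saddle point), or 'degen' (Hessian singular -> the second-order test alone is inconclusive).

Compute the Hessian H = grad^2 f:
  H = [[7, 0], [0, 3]]
Verify stationarity: grad f(x*) = H x* + g = (0, 0).
Eigenvalues of H: 3, 7.
Both eigenvalues > 0, so H is positive definite -> x* is a strict local min.

min


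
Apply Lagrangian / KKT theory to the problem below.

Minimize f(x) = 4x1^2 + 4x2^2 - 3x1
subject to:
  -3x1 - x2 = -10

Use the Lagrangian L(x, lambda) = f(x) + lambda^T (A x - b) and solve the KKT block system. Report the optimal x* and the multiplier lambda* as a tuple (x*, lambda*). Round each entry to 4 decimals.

Form the Lagrangian:
  L(x, lambda) = (1/2) x^T Q x + c^T x + lambda^T (A x - b)
Stationarity (grad_x L = 0): Q x + c + A^T lambda = 0.
Primal feasibility: A x = b.

This gives the KKT block system:
  [ Q   A^T ] [ x     ]   [-c ]
  [ A    0  ] [ lambda ] = [ b ]

Solving the linear system:
  x*      = (3.0375, 0.8875)
  lambda* = (7.1)
  f(x*)   = 30.9437

x* = (3.0375, 0.8875), lambda* = (7.1)


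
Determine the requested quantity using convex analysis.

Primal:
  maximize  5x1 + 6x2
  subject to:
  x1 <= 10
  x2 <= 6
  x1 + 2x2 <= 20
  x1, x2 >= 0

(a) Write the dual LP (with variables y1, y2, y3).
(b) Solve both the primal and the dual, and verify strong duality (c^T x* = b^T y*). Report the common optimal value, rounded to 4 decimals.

The standard primal-dual pair for 'max c^T x s.t. A x <= b, x >= 0' is:
  Dual:  min b^T y  s.t.  A^T y >= c,  y >= 0.

So the dual LP is:
  minimize  10y1 + 6y2 + 20y3
  subject to:
    y1 + y3 >= 5
    y2 + 2y3 >= 6
    y1, y2, y3 >= 0

Solving the primal: x* = (10, 5).
  primal value c^T x* = 80.
Solving the dual: y* = (2, 0, 3).
  dual value b^T y* = 80.
Strong duality: c^T x* = b^T y*. Confirmed.

80


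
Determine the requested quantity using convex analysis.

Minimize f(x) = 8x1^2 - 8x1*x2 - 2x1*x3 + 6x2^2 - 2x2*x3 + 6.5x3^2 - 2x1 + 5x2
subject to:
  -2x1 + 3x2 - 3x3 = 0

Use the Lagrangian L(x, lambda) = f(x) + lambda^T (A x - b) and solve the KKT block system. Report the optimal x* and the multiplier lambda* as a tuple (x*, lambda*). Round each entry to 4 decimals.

Form the Lagrangian:
  L(x, lambda) = (1/2) x^T Q x + c^T x + lambda^T (A x - b)
Stationarity (grad_x L = 0): Q x + c + A^T lambda = 0.
Primal feasibility: A x = b.

This gives the KKT block system:
  [ Q   A^T ] [ x     ]   [-c ]
  [ A    0  ] [ lambda ] = [ b ]

Solving the linear system:
  x*      = (-0.2098, -0.4113, -0.2714)
  lambda* = (-0.762)
  f(x*)   = -0.8184

x* = (-0.2098, -0.4113, -0.2714), lambda* = (-0.762)


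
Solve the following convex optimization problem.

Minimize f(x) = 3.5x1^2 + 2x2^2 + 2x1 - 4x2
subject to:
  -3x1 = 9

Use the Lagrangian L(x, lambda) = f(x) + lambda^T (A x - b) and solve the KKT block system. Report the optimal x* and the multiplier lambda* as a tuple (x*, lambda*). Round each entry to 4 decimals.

Form the Lagrangian:
  L(x, lambda) = (1/2) x^T Q x + c^T x + lambda^T (A x - b)
Stationarity (grad_x L = 0): Q x + c + A^T lambda = 0.
Primal feasibility: A x = b.

This gives the KKT block system:
  [ Q   A^T ] [ x     ]   [-c ]
  [ A    0  ] [ lambda ] = [ b ]

Solving the linear system:
  x*      = (-3, 1)
  lambda* = (-6.3333)
  f(x*)   = 23.5

x* = (-3, 1), lambda* = (-6.3333)


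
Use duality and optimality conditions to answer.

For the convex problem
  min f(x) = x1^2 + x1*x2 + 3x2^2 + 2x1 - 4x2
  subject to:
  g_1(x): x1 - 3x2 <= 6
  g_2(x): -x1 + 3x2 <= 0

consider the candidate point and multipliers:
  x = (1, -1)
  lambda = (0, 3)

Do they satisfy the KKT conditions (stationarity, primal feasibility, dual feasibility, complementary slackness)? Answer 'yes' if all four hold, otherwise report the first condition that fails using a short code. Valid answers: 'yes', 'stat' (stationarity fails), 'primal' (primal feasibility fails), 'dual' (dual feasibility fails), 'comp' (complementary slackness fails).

Gradient of f: grad f(x) = Q x + c = (3, -9)
Constraint values g_i(x) = a_i^T x - b_i:
  g_1((1, -1)) = -2
  g_2((1, -1)) = -4
Stationarity residual: grad f(x) + sum_i lambda_i a_i = (0, 0)
  -> stationarity OK
Primal feasibility (all g_i <= 0): OK
Dual feasibility (all lambda_i >= 0): OK
Complementary slackness (lambda_i * g_i(x) = 0 for all i): FAILS

Verdict: the first failing condition is complementary_slackness -> comp.

comp


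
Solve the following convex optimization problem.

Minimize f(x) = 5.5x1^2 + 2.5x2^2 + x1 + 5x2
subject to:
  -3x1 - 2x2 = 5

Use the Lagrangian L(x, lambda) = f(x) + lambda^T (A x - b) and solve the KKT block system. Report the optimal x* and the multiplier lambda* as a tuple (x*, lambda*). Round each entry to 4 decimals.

Form the Lagrangian:
  L(x, lambda) = (1/2) x^T Q x + c^T x + lambda^T (A x - b)
Stationarity (grad_x L = 0): Q x + c + A^T lambda = 0.
Primal feasibility: A x = b.

This gives the KKT block system:
  [ Q   A^T ] [ x     ]   [-c ]
  [ A    0  ] [ lambda ] = [ b ]

Solving the linear system:
  x*      = (-0.5506, -1.6742)
  lambda* = (-1.6854)
  f(x*)   = -0.2472

x* = (-0.5506, -1.6742), lambda* = (-1.6854)


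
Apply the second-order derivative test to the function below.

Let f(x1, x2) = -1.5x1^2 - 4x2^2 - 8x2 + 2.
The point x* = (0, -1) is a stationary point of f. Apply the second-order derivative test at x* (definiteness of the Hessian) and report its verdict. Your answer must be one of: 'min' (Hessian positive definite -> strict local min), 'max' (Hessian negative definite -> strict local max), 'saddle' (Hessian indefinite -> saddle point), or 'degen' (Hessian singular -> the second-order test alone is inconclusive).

Compute the Hessian H = grad^2 f:
  H = [[-3, 0], [0, -8]]
Verify stationarity: grad f(x*) = H x* + g = (0, 0).
Eigenvalues of H: -8, -3.
Both eigenvalues < 0, so H is negative definite -> x* is a strict local max.

max


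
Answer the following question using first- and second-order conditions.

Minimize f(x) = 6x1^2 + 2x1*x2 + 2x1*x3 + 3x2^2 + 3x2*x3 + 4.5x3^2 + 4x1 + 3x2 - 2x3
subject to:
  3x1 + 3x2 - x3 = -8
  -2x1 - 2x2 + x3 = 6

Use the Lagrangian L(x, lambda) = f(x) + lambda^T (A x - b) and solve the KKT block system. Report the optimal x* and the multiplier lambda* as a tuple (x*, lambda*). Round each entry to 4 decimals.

Form the Lagrangian:
  L(x, lambda) = (1/2) x^T Q x + c^T x + lambda^T (A x - b)
Stationarity (grad_x L = 0): Q x + c + A^T lambda = 0.
Primal feasibility: A x = b.

This gives the KKT block system:
  [ Q   A^T ] [ x     ]   [-c ]
  [ A    0  ] [ lambda ] = [ b ]

Solving the linear system:
  x*      = (-0.5, -1.5, 2)
  lambda* = (-20, -30.5)
  f(x*)   = 6.25

x* = (-0.5, -1.5, 2), lambda* = (-20, -30.5)


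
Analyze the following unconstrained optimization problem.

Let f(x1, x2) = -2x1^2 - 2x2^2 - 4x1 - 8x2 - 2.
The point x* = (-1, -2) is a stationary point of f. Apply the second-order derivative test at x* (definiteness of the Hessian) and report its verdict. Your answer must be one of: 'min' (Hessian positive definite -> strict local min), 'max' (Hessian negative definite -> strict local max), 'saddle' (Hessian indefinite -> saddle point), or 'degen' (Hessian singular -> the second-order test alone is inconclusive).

Compute the Hessian H = grad^2 f:
  H = [[-4, 0], [0, -4]]
Verify stationarity: grad f(x*) = H x* + g = (0, 0).
Eigenvalues of H: -4, -4.
Both eigenvalues < 0, so H is negative definite -> x* is a strict local max.

max


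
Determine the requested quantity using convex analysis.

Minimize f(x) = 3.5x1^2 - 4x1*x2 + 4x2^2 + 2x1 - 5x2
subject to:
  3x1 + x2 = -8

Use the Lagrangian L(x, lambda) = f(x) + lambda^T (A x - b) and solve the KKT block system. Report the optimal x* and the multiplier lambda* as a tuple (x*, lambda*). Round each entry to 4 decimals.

Form the Lagrangian:
  L(x, lambda) = (1/2) x^T Q x + c^T x + lambda^T (A x - b)
Stationarity (grad_x L = 0): Q x + c + A^T lambda = 0.
Primal feasibility: A x = b.

This gives the KKT block system:
  [ Q   A^T ] [ x     ]   [-c ]
  [ A    0  ] [ lambda ] = [ b ]

Solving the linear system:
  x*      = (-2.3398, -0.9806)
  lambda* = (3.4854)
  f(x*)   = 14.0534

x* = (-2.3398, -0.9806), lambda* = (3.4854)


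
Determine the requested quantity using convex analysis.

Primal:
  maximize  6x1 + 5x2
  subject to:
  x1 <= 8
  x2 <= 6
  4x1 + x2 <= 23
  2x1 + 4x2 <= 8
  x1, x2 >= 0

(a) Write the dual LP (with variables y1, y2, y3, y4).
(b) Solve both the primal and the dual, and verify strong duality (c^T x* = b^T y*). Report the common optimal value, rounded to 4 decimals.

The standard primal-dual pair for 'max c^T x s.t. A x <= b, x >= 0' is:
  Dual:  min b^T y  s.t.  A^T y >= c,  y >= 0.

So the dual LP is:
  minimize  8y1 + 6y2 + 23y3 + 8y4
  subject to:
    y1 + 4y3 + 2y4 >= 6
    y2 + y3 + 4y4 >= 5
    y1, y2, y3, y4 >= 0

Solving the primal: x* = (4, 0).
  primal value c^T x* = 24.
Solving the dual: y* = (0, 0, 0, 3).
  dual value b^T y* = 24.
Strong duality: c^T x* = b^T y*. Confirmed.

24


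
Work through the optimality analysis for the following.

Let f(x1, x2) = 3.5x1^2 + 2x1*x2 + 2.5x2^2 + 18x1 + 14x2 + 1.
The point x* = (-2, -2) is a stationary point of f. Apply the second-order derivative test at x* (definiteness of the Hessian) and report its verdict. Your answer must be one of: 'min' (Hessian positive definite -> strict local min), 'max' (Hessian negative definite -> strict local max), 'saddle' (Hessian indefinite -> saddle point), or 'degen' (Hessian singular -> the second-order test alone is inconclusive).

Compute the Hessian H = grad^2 f:
  H = [[7, 2], [2, 5]]
Verify stationarity: grad f(x*) = H x* + g = (0, 0).
Eigenvalues of H: 3.7639, 8.2361.
Both eigenvalues > 0, so H is positive definite -> x* is a strict local min.

min


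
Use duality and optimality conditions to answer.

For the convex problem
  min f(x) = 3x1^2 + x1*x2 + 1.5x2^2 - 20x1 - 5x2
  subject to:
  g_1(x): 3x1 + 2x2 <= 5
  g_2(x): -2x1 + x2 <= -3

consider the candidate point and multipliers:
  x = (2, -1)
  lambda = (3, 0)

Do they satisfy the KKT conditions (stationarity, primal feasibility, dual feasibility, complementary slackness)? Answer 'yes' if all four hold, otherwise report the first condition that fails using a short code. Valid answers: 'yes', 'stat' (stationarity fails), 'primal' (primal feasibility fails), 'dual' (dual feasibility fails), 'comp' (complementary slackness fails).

Gradient of f: grad f(x) = Q x + c = (-9, -6)
Constraint values g_i(x) = a_i^T x - b_i:
  g_1((2, -1)) = -1
  g_2((2, -1)) = -2
Stationarity residual: grad f(x) + sum_i lambda_i a_i = (0, 0)
  -> stationarity OK
Primal feasibility (all g_i <= 0): OK
Dual feasibility (all lambda_i >= 0): OK
Complementary slackness (lambda_i * g_i(x) = 0 for all i): FAILS

Verdict: the first failing condition is complementary_slackness -> comp.

comp


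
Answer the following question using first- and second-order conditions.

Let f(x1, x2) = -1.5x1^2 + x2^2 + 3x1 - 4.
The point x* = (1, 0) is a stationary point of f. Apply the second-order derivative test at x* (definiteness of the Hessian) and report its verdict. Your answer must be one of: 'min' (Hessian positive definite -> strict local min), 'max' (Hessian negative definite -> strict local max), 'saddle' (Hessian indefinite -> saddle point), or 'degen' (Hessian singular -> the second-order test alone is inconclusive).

Compute the Hessian H = grad^2 f:
  H = [[-3, 0], [0, 2]]
Verify stationarity: grad f(x*) = H x* + g = (0, 0).
Eigenvalues of H: -3, 2.
Eigenvalues have mixed signs, so H is indefinite -> x* is a saddle point.

saddle


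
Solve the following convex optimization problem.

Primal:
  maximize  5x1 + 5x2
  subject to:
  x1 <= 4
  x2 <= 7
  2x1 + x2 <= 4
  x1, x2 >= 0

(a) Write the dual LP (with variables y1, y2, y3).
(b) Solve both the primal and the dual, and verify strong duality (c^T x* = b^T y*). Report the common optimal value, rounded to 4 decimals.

The standard primal-dual pair for 'max c^T x s.t. A x <= b, x >= 0' is:
  Dual:  min b^T y  s.t.  A^T y >= c,  y >= 0.

So the dual LP is:
  minimize  4y1 + 7y2 + 4y3
  subject to:
    y1 + 2y3 >= 5
    y2 + y3 >= 5
    y1, y2, y3 >= 0

Solving the primal: x* = (0, 4).
  primal value c^T x* = 20.
Solving the dual: y* = (0, 0, 5).
  dual value b^T y* = 20.
Strong duality: c^T x* = b^T y*. Confirmed.

20


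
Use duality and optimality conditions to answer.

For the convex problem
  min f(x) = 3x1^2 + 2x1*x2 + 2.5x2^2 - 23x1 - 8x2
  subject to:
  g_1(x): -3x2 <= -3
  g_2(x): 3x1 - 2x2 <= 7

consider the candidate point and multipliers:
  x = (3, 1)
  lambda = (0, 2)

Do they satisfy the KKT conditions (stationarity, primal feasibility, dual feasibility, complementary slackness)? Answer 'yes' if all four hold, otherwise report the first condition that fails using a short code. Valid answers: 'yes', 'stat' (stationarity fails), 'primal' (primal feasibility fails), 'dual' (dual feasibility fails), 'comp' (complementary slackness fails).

Gradient of f: grad f(x) = Q x + c = (-3, 3)
Constraint values g_i(x) = a_i^T x - b_i:
  g_1((3, 1)) = 0
  g_2((3, 1)) = 0
Stationarity residual: grad f(x) + sum_i lambda_i a_i = (3, -1)
  -> stationarity FAILS
Primal feasibility (all g_i <= 0): OK
Dual feasibility (all lambda_i >= 0): OK
Complementary slackness (lambda_i * g_i(x) = 0 for all i): OK

Verdict: the first failing condition is stationarity -> stat.

stat


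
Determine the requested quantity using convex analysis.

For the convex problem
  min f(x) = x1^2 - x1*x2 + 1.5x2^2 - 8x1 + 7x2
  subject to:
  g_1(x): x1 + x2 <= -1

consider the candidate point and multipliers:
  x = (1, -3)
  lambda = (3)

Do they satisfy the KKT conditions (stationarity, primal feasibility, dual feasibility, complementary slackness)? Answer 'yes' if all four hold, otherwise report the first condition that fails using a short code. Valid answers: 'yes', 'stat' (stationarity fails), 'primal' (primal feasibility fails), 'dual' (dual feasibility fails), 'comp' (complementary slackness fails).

Gradient of f: grad f(x) = Q x + c = (-3, -3)
Constraint values g_i(x) = a_i^T x - b_i:
  g_1((1, -3)) = -1
Stationarity residual: grad f(x) + sum_i lambda_i a_i = (0, 0)
  -> stationarity OK
Primal feasibility (all g_i <= 0): OK
Dual feasibility (all lambda_i >= 0): OK
Complementary slackness (lambda_i * g_i(x) = 0 for all i): FAILS

Verdict: the first failing condition is complementary_slackness -> comp.

comp


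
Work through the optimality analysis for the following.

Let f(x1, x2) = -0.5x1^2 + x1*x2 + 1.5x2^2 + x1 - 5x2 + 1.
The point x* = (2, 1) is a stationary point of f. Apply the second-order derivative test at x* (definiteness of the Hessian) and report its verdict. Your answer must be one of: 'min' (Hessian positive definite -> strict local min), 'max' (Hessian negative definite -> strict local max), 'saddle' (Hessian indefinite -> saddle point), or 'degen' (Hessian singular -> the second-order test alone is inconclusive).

Compute the Hessian H = grad^2 f:
  H = [[-1, 1], [1, 3]]
Verify stationarity: grad f(x*) = H x* + g = (0, 0).
Eigenvalues of H: -1.2361, 3.2361.
Eigenvalues have mixed signs, so H is indefinite -> x* is a saddle point.

saddle


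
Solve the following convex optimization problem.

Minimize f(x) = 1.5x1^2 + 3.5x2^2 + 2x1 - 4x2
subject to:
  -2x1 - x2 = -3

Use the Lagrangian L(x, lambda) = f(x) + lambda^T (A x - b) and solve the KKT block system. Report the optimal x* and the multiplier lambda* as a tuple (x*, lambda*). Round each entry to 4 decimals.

Form the Lagrangian:
  L(x, lambda) = (1/2) x^T Q x + c^T x + lambda^T (A x - b)
Stationarity (grad_x L = 0): Q x + c + A^T lambda = 0.
Primal feasibility: A x = b.

This gives the KKT block system:
  [ Q   A^T ] [ x     ]   [-c ]
  [ A    0  ] [ lambda ] = [ b ]

Solving the linear system:
  x*      = (1.0323, 0.9355)
  lambda* = (2.5484)
  f(x*)   = 2.9839

x* = (1.0323, 0.9355), lambda* = (2.5484)


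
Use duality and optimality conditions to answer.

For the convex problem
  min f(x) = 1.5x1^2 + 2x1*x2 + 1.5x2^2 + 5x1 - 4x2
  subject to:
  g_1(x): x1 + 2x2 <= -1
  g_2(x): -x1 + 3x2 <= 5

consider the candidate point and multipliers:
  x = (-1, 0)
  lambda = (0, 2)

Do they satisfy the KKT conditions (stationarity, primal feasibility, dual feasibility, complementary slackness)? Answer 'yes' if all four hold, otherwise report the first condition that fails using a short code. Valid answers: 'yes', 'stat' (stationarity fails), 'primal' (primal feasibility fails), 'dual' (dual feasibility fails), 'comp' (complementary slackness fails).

Gradient of f: grad f(x) = Q x + c = (2, -6)
Constraint values g_i(x) = a_i^T x - b_i:
  g_1((-1, 0)) = 0
  g_2((-1, 0)) = -4
Stationarity residual: grad f(x) + sum_i lambda_i a_i = (0, 0)
  -> stationarity OK
Primal feasibility (all g_i <= 0): OK
Dual feasibility (all lambda_i >= 0): OK
Complementary slackness (lambda_i * g_i(x) = 0 for all i): FAILS

Verdict: the first failing condition is complementary_slackness -> comp.

comp


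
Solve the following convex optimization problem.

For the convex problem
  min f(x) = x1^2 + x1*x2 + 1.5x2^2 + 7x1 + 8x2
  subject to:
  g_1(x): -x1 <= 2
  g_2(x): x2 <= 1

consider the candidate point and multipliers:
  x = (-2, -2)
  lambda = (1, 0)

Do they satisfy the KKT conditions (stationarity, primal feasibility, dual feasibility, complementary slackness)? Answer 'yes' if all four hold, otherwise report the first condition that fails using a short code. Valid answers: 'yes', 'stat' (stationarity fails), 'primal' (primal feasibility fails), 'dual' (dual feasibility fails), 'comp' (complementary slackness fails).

Gradient of f: grad f(x) = Q x + c = (1, 0)
Constraint values g_i(x) = a_i^T x - b_i:
  g_1((-2, -2)) = 0
  g_2((-2, -2)) = -3
Stationarity residual: grad f(x) + sum_i lambda_i a_i = (0, 0)
  -> stationarity OK
Primal feasibility (all g_i <= 0): OK
Dual feasibility (all lambda_i >= 0): OK
Complementary slackness (lambda_i * g_i(x) = 0 for all i): OK

Verdict: yes, KKT holds.

yes


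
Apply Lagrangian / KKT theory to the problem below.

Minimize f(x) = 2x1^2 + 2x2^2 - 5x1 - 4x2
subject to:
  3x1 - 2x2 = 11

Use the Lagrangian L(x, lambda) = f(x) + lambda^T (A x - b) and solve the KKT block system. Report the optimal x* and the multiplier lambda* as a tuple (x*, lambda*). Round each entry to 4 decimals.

Form the Lagrangian:
  L(x, lambda) = (1/2) x^T Q x + c^T x + lambda^T (A x - b)
Stationarity (grad_x L = 0): Q x + c + A^T lambda = 0.
Primal feasibility: A x = b.

This gives the KKT block system:
  [ Q   A^T ] [ x     ]   [-c ]
  [ A    0  ] [ lambda ] = [ b ]

Solving the linear system:
  x*      = (3.3846, -0.4231)
  lambda* = (-2.8462)
  f(x*)   = 8.0385

x* = (3.3846, -0.4231), lambda* = (-2.8462)


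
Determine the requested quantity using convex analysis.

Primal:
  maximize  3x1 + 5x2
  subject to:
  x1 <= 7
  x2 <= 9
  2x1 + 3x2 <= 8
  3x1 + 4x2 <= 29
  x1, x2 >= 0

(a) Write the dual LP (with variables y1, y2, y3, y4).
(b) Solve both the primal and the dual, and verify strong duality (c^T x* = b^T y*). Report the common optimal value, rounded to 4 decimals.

The standard primal-dual pair for 'max c^T x s.t. A x <= b, x >= 0' is:
  Dual:  min b^T y  s.t.  A^T y >= c,  y >= 0.

So the dual LP is:
  minimize  7y1 + 9y2 + 8y3 + 29y4
  subject to:
    y1 + 2y3 + 3y4 >= 3
    y2 + 3y3 + 4y4 >= 5
    y1, y2, y3, y4 >= 0

Solving the primal: x* = (0, 2.6667).
  primal value c^T x* = 13.3333.
Solving the dual: y* = (0, 0, 1.6667, 0).
  dual value b^T y* = 13.3333.
Strong duality: c^T x* = b^T y*. Confirmed.

13.3333


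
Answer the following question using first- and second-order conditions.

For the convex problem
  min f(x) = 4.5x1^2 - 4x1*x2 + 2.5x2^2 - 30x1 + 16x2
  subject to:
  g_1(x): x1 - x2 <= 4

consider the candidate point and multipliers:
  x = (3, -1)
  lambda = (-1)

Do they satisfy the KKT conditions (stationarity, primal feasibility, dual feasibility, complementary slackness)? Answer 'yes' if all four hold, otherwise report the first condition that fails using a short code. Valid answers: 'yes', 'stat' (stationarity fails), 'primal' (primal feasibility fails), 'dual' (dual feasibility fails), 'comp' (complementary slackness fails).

Gradient of f: grad f(x) = Q x + c = (1, -1)
Constraint values g_i(x) = a_i^T x - b_i:
  g_1((3, -1)) = 0
Stationarity residual: grad f(x) + sum_i lambda_i a_i = (0, 0)
  -> stationarity OK
Primal feasibility (all g_i <= 0): OK
Dual feasibility (all lambda_i >= 0): FAILS
Complementary slackness (lambda_i * g_i(x) = 0 for all i): OK

Verdict: the first failing condition is dual_feasibility -> dual.

dual


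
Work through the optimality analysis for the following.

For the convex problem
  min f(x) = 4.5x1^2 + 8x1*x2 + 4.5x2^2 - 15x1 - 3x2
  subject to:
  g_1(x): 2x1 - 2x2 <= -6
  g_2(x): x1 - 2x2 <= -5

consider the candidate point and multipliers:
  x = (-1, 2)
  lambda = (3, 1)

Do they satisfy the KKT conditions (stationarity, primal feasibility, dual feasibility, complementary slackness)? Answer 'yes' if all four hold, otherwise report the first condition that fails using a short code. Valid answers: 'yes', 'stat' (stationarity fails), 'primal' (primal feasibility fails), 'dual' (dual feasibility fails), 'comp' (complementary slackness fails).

Gradient of f: grad f(x) = Q x + c = (-8, 7)
Constraint values g_i(x) = a_i^T x - b_i:
  g_1((-1, 2)) = 0
  g_2((-1, 2)) = 0
Stationarity residual: grad f(x) + sum_i lambda_i a_i = (-1, -1)
  -> stationarity FAILS
Primal feasibility (all g_i <= 0): OK
Dual feasibility (all lambda_i >= 0): OK
Complementary slackness (lambda_i * g_i(x) = 0 for all i): OK

Verdict: the first failing condition is stationarity -> stat.

stat


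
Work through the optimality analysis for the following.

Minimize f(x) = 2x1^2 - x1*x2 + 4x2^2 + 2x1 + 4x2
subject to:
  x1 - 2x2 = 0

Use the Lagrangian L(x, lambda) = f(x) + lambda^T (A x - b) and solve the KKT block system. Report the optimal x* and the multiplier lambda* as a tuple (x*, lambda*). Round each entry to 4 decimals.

Form the Lagrangian:
  L(x, lambda) = (1/2) x^T Q x + c^T x + lambda^T (A x - b)
Stationarity (grad_x L = 0): Q x + c + A^T lambda = 0.
Primal feasibility: A x = b.

This gives the KKT block system:
  [ Q   A^T ] [ x     ]   [-c ]
  [ A    0  ] [ lambda ] = [ b ]

Solving the linear system:
  x*      = (-0.8, -0.4)
  lambda* = (0.8)
  f(x*)   = -1.6

x* = (-0.8, -0.4), lambda* = (0.8)


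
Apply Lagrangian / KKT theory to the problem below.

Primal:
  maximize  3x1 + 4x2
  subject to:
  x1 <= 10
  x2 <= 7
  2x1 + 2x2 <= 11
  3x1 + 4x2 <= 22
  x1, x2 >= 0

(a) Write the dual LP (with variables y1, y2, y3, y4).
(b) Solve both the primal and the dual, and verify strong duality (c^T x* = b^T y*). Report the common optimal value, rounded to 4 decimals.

The standard primal-dual pair for 'max c^T x s.t. A x <= b, x >= 0' is:
  Dual:  min b^T y  s.t.  A^T y >= c,  y >= 0.

So the dual LP is:
  minimize  10y1 + 7y2 + 11y3 + 22y4
  subject to:
    y1 + 2y3 + 3y4 >= 3
    y2 + 2y3 + 4y4 >= 4
    y1, y2, y3, y4 >= 0

Solving the primal: x* = (0, 5.5).
  primal value c^T x* = 22.
Solving the dual: y* = (0, 0, 0, 1).
  dual value b^T y* = 22.
Strong duality: c^T x* = b^T y*. Confirmed.

22


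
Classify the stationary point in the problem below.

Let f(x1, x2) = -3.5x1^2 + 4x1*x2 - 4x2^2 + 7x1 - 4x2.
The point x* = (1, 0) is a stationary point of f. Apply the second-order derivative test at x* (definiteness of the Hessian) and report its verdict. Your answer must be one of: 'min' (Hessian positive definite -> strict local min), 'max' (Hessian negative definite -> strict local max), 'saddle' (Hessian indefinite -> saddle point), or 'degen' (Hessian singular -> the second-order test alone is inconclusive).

Compute the Hessian H = grad^2 f:
  H = [[-7, 4], [4, -8]]
Verify stationarity: grad f(x*) = H x* + g = (0, 0).
Eigenvalues of H: -11.5311, -3.4689.
Both eigenvalues < 0, so H is negative definite -> x* is a strict local max.

max


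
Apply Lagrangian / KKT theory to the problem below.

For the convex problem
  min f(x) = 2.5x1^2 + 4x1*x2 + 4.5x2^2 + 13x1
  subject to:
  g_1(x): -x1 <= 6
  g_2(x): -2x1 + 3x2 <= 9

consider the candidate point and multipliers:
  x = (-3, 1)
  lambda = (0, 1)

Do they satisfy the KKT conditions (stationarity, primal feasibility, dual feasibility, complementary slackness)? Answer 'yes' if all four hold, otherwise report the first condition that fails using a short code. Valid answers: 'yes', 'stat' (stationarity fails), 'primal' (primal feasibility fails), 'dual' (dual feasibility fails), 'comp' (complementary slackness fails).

Gradient of f: grad f(x) = Q x + c = (2, -3)
Constraint values g_i(x) = a_i^T x - b_i:
  g_1((-3, 1)) = -3
  g_2((-3, 1)) = 0
Stationarity residual: grad f(x) + sum_i lambda_i a_i = (0, 0)
  -> stationarity OK
Primal feasibility (all g_i <= 0): OK
Dual feasibility (all lambda_i >= 0): OK
Complementary slackness (lambda_i * g_i(x) = 0 for all i): OK

Verdict: yes, KKT holds.

yes


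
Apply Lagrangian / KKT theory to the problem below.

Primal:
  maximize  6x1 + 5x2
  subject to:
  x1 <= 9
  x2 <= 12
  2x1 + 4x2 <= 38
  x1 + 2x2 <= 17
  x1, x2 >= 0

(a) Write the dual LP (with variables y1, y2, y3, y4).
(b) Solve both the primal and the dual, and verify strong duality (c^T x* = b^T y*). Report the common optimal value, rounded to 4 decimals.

The standard primal-dual pair for 'max c^T x s.t. A x <= b, x >= 0' is:
  Dual:  min b^T y  s.t.  A^T y >= c,  y >= 0.

So the dual LP is:
  minimize  9y1 + 12y2 + 38y3 + 17y4
  subject to:
    y1 + 2y3 + y4 >= 6
    y2 + 4y3 + 2y4 >= 5
    y1, y2, y3, y4 >= 0

Solving the primal: x* = (9, 4).
  primal value c^T x* = 74.
Solving the dual: y* = (3.5, 0, 0, 2.5).
  dual value b^T y* = 74.
Strong duality: c^T x* = b^T y*. Confirmed.

74


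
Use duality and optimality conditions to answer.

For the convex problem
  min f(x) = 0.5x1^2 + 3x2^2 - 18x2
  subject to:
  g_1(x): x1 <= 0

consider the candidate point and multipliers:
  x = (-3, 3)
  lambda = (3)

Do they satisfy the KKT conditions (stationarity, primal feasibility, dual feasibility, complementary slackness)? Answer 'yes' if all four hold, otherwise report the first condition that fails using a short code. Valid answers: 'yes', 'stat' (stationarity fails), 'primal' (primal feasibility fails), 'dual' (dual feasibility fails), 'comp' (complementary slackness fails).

Gradient of f: grad f(x) = Q x + c = (-3, 0)
Constraint values g_i(x) = a_i^T x - b_i:
  g_1((-3, 3)) = -3
Stationarity residual: grad f(x) + sum_i lambda_i a_i = (0, 0)
  -> stationarity OK
Primal feasibility (all g_i <= 0): OK
Dual feasibility (all lambda_i >= 0): OK
Complementary slackness (lambda_i * g_i(x) = 0 for all i): FAILS

Verdict: the first failing condition is complementary_slackness -> comp.

comp


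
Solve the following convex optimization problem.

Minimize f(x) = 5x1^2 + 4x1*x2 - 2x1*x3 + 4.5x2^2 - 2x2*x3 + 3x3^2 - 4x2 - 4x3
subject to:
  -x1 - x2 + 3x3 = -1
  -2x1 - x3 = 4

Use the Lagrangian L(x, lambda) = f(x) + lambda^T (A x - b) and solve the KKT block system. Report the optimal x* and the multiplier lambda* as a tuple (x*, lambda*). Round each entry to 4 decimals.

Form the Lagrangian:
  L(x, lambda) = (1/2) x^T Q x + c^T x + lambda^T (A x - b)
Stationarity (grad_x L = 0): Q x + c + A^T lambda = 0.
Primal feasibility: A x = b.

This gives the KKT block system:
  [ Q   A^T ] [ x     ]   [-c ]
  [ A    0  ] [ lambda ] = [ b ]

Solving the linear system:
  x*      = (-1.7278, 1.0943, -0.5445)
  lambda* = (0.027, -5.9191)
  f(x*)   = 10.752

x* = (-1.7278, 1.0943, -0.5445), lambda* = (0.027, -5.9191)


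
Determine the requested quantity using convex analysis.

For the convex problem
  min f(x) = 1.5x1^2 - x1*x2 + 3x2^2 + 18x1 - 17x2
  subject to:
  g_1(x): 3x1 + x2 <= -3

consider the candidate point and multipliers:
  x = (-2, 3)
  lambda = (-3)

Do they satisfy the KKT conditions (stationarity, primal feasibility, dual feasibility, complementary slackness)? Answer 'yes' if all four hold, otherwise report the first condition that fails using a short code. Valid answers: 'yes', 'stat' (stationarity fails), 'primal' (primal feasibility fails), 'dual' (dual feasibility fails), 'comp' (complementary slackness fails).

Gradient of f: grad f(x) = Q x + c = (9, 3)
Constraint values g_i(x) = a_i^T x - b_i:
  g_1((-2, 3)) = 0
Stationarity residual: grad f(x) + sum_i lambda_i a_i = (0, 0)
  -> stationarity OK
Primal feasibility (all g_i <= 0): OK
Dual feasibility (all lambda_i >= 0): FAILS
Complementary slackness (lambda_i * g_i(x) = 0 for all i): OK

Verdict: the first failing condition is dual_feasibility -> dual.

dual


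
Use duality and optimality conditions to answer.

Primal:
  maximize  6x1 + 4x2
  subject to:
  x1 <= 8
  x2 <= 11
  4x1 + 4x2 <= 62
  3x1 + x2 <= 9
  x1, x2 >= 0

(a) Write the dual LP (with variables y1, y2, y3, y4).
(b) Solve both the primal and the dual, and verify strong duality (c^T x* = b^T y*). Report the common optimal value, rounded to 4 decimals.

The standard primal-dual pair for 'max c^T x s.t. A x <= b, x >= 0' is:
  Dual:  min b^T y  s.t.  A^T y >= c,  y >= 0.

So the dual LP is:
  minimize  8y1 + 11y2 + 62y3 + 9y4
  subject to:
    y1 + 4y3 + 3y4 >= 6
    y2 + 4y3 + y4 >= 4
    y1, y2, y3, y4 >= 0

Solving the primal: x* = (0, 9).
  primal value c^T x* = 36.
Solving the dual: y* = (0, 0, 0, 4).
  dual value b^T y* = 36.
Strong duality: c^T x* = b^T y*. Confirmed.

36


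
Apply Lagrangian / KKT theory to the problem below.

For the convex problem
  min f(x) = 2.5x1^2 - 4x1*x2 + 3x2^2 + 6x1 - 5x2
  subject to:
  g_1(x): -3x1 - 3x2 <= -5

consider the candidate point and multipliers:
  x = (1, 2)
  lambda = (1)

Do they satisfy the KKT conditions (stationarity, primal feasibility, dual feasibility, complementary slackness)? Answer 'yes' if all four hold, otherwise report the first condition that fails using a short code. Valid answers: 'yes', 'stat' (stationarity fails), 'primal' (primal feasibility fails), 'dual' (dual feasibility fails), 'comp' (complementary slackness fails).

Gradient of f: grad f(x) = Q x + c = (3, 3)
Constraint values g_i(x) = a_i^T x - b_i:
  g_1((1, 2)) = -4
Stationarity residual: grad f(x) + sum_i lambda_i a_i = (0, 0)
  -> stationarity OK
Primal feasibility (all g_i <= 0): OK
Dual feasibility (all lambda_i >= 0): OK
Complementary slackness (lambda_i * g_i(x) = 0 for all i): FAILS

Verdict: the first failing condition is complementary_slackness -> comp.

comp
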